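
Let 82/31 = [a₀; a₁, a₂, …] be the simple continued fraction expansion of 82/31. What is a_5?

2

Repeatedly divide and take the remainder:
82 ÷ 31 → quotient 2, remainder 20
31 ÷ 20 → quotient 1, remainder 11
20 ÷ 11 → quotient 1, remainder 9
11 ÷ 9 → quotient 1, remainder 2
9 ÷ 2 → quotient 4, remainder 1
2 ÷ 1 → quotient 2, remainder 0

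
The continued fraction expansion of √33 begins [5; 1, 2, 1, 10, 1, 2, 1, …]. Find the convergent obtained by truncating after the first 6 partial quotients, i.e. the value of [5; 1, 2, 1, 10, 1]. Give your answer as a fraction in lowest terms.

Build up convergents one term at a time:
a_0 = 5: 5/1
a_1 = 1: 6/1
a_2 = 2: 17/3
a_3 = 1: 23/4
a_4 = 10: 247/43
a_5 = 1: 270/47

270/47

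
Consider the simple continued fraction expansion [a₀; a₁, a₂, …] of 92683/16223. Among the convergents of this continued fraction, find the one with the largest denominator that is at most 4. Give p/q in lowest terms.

List convergents until the denominator exceeds the bound:
a_0 = 5: 5/1  (≤ bound)
a_1 = 1: 6/1  (≤ bound)
a_2 = 2: 17/3  (≤ bound)
a_3 = 2: 40/7  (> 4, stop)

17/3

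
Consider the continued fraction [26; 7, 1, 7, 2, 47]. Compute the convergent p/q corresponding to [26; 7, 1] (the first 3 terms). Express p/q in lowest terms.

209/8

Starting at the tail and folding back:
Start with 1.
7 + 1/(1/1) = 7 + 1/1 = 8/1
26 + 1/(8/1) = 26 + 1/8 = 209/8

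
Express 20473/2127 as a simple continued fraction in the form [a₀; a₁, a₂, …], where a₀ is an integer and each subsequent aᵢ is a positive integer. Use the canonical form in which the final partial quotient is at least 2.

Run the Euclidean algorithm, recording each quotient:
20473 ÷ 2127 → quotient 9, remainder 1330
2127 ÷ 1330 → quotient 1, remainder 797
1330 ÷ 797 → quotient 1, remainder 533
797 ÷ 533 → quotient 1, remainder 264
533 ÷ 264 → quotient 2, remainder 5
264 ÷ 5 → quotient 52, remainder 4
5 ÷ 4 → quotient 1, remainder 1
4 ÷ 1 → quotient 4, remainder 0

[9; 1, 1, 1, 2, 52, 1, 4]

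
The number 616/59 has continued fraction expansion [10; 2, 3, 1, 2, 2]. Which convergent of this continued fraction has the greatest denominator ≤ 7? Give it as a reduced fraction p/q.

73/7

List convergents until the denominator exceeds the bound:
a_0 = 10: 10/1  (≤ bound)
a_1 = 2: 21/2  (≤ bound)
a_2 = 3: 73/7  (≤ bound)
a_3 = 1: 94/9  (> 7, stop)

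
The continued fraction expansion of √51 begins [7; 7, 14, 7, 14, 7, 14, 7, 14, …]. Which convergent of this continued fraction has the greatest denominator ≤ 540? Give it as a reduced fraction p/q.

707/99

List convergents until the denominator exceeds the bound:
a_0 = 7: 7/1  (≤ bound)
a_1 = 7: 50/7  (≤ bound)
a_2 = 14: 707/99  (≤ bound)
a_3 = 7: 4999/700  (> 540, stop)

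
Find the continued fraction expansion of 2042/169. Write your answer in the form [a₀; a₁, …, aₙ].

[12; 12, 14]

Repeatedly divide and take the remainder:
⌊2042/169⌋ = 12, remainder 14
⌊169/14⌋ = 12, remainder 1
⌊14/1⌋ = 14, remainder 0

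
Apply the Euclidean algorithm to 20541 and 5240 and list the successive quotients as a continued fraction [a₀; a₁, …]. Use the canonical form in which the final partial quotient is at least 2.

[3; 1, 11, 1, 1, 41, 2, 2]

⌊20541/5240⌋ = 3, remainder 4821
⌊5240/4821⌋ = 1, remainder 419
⌊4821/419⌋ = 11, remainder 212
⌊419/212⌋ = 1, remainder 207
⌊212/207⌋ = 1, remainder 5
⌊207/5⌋ = 41, remainder 2
⌊5/2⌋ = 2, remainder 1
⌊2/1⌋ = 2, remainder 0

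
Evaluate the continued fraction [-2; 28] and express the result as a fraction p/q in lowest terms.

Start with 28.
-2 + 1/(28/1) = -2 + 1/28 = -55/28

-55/28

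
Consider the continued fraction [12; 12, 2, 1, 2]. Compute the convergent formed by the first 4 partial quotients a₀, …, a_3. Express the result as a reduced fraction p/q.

447/37

Start with 1.
2 + 1/(1/1) = 2 + 1/1 = 3/1
12 + 1/(3/1) = 12 + 1/3 = 37/3
12 + 1/(37/3) = 12 + 3/37 = 447/37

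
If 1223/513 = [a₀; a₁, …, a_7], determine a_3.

1

1223 ÷ 513 → quotient 2, remainder 197
513 ÷ 197 → quotient 2, remainder 119
197 ÷ 119 → quotient 1, remainder 78
119 ÷ 78 → quotient 1, remainder 41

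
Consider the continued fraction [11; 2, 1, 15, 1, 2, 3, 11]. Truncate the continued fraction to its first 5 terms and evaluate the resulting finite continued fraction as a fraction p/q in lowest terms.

567/50

Starting at the tail and folding back:
Start with 1.
15 + 1/(1/1) = 15 + 1/1 = 16/1
1 + 1/(16/1) = 1 + 1/16 = 17/16
2 + 1/(17/16) = 2 + 16/17 = 50/17
11 + 1/(50/17) = 11 + 17/50 = 567/50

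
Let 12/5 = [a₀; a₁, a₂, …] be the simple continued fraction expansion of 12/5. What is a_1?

12 = 2·5 + 2, so a_0 = 2
5 = 2·2 + 1, so a_1 = 2

2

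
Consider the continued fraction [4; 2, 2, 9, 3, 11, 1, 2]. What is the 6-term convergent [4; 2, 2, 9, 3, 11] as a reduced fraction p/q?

7280/1653

Start with 11.
3 + 1/(11/1) = 3 + 1/11 = 34/11
9 + 1/(34/11) = 9 + 11/34 = 317/34
2 + 1/(317/34) = 2 + 34/317 = 668/317
2 + 1/(668/317) = 2 + 317/668 = 1653/668
4 + 1/(1653/668) = 4 + 668/1653 = 7280/1653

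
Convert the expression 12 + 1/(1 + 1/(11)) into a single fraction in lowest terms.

Starting at the tail and folding back:
Start with 11.
1 + 1/(11/1) = 1 + 1/11 = 12/11
12 + 1/(12/11) = 12 + 11/12 = 155/12

155/12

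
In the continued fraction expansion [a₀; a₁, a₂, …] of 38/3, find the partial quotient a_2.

Run the Euclidean algorithm, recording each quotient:
⌊38/3⌋ = 12, remainder 2
⌊3/2⌋ = 1, remainder 1
⌊2/1⌋ = 2, remainder 0

2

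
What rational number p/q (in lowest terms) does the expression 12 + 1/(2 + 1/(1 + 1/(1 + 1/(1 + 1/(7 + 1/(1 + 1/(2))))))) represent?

2463/199

Start with 2.
1 + 1/(2/1) = 1 + 1/2 = 3/2
7 + 1/(3/2) = 7 + 2/3 = 23/3
1 + 1/(23/3) = 1 + 3/23 = 26/23
1 + 1/(26/23) = 1 + 23/26 = 49/26
1 + 1/(49/26) = 1 + 26/49 = 75/49
2 + 1/(75/49) = 2 + 49/75 = 199/75
12 + 1/(199/75) = 12 + 75/199 = 2463/199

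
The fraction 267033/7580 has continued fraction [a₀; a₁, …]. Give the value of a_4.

2

267033 = 35·7580 + 1733, so a_0 = 35
7580 = 4·1733 + 648, so a_1 = 4
1733 = 2·648 + 437, so a_2 = 2
648 = 1·437 + 211, so a_3 = 1
437 = 2·211 + 15, so a_4 = 2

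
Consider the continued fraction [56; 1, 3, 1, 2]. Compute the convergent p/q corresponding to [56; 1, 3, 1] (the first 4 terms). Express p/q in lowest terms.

284/5

a_0 = 56: 56/1
a_1 = 1: 57/1
a_2 = 3: 227/4
a_3 = 1: 284/5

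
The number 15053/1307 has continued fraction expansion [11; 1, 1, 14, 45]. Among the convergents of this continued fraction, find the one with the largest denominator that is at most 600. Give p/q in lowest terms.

334/29

List convergents until the denominator exceeds the bound:
a_0 = 11: 11/1  (≤ bound)
a_1 = 1: 12/1  (≤ bound)
a_2 = 1: 23/2  (≤ bound)
a_3 = 14: 334/29  (≤ bound)
a_4 = 45: 15053/1307  (> 600, stop)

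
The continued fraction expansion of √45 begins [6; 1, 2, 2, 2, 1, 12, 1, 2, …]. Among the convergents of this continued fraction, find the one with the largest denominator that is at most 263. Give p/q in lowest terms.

161/24

a_0 = 6: 6/1  (≤ bound)
a_1 = 1: 7/1  (≤ bound)
a_2 = 2: 20/3  (≤ bound)
a_3 = 2: 47/7  (≤ bound)
a_4 = 2: 114/17  (≤ bound)
a_5 = 1: 161/24  (≤ bound)
a_6 = 12: 2046/305  (> 263, stop)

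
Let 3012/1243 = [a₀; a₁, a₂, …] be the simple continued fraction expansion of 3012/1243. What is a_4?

3

3012 ÷ 1243 → quotient 2, remainder 526
1243 ÷ 526 → quotient 2, remainder 191
526 ÷ 191 → quotient 2, remainder 144
191 ÷ 144 → quotient 1, remainder 47
144 ÷ 47 → quotient 3, remainder 3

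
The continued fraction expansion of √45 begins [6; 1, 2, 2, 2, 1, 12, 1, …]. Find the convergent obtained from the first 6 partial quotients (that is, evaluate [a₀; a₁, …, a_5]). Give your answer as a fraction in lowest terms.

161/24

Starting at the tail and folding back:
Start with 1.
2 + 1/(1/1) = 2 + 1/1 = 3/1
2 + 1/(3/1) = 2 + 1/3 = 7/3
2 + 1/(7/3) = 2 + 3/7 = 17/7
1 + 1/(17/7) = 1 + 7/17 = 24/17
6 + 1/(24/17) = 6 + 17/24 = 161/24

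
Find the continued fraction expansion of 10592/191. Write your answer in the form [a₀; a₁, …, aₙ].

⌊10592/191⌋ = 55, remainder 87
⌊191/87⌋ = 2, remainder 17
⌊87/17⌋ = 5, remainder 2
⌊17/2⌋ = 8, remainder 1
⌊2/1⌋ = 2, remainder 0

[55; 2, 5, 8, 2]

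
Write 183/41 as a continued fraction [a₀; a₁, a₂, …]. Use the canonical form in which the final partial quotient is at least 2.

[4; 2, 6, 3]

183 = 4·41 + 19, so a_0 = 4
41 = 2·19 + 3, so a_1 = 2
19 = 6·3 + 1, so a_2 = 6
3 = 3·1 + 0, so a_3 = 3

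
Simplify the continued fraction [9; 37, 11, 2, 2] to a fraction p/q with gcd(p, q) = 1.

Start with 2.
2 + 1/(2/1) = 2 + 1/2 = 5/2
11 + 1/(5/2) = 11 + 2/5 = 57/5
37 + 1/(57/5) = 37 + 5/57 = 2114/57
9 + 1/(2114/57) = 9 + 57/2114 = 19083/2114

19083/2114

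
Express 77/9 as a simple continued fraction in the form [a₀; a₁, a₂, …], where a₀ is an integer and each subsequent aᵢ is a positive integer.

[8; 1, 1, 4]

77 ÷ 9 → quotient 8, remainder 5
9 ÷ 5 → quotient 1, remainder 4
5 ÷ 4 → quotient 1, remainder 1
4 ÷ 1 → quotient 4, remainder 0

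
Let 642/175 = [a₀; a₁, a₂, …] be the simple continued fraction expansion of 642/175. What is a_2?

⌊642/175⌋ = 3, remainder 117
⌊175/117⌋ = 1, remainder 58
⌊117/58⌋ = 2, remainder 1

2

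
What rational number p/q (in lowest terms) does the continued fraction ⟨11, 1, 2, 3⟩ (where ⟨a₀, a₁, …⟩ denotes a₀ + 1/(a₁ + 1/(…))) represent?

Work from the innermost term outward:
Start with 3.
2 + 1/(3/1) = 2 + 1/3 = 7/3
1 + 1/(7/3) = 1 + 3/7 = 10/7
11 + 1/(10/7) = 11 + 7/10 = 117/10

117/10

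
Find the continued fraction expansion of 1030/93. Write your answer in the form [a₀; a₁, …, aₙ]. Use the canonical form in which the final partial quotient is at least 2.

1030 = 11·93 + 7, so a_0 = 11
93 = 13·7 + 2, so a_1 = 13
7 = 3·2 + 1, so a_2 = 3
2 = 2·1 + 0, so a_3 = 2

[11; 13, 3, 2]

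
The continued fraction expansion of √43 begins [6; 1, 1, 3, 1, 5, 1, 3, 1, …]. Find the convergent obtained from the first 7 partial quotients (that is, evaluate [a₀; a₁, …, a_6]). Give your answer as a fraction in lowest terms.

a_0 = 6: 6/1
a_1 = 1: 7/1
a_2 = 1: 13/2
a_3 = 3: 46/7
a_4 = 1: 59/9
a_5 = 5: 341/52
a_6 = 1: 400/61

400/61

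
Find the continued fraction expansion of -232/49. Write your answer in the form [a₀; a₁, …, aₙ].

Apply division with remainder until the remainder is 0:
-232 ÷ 49 → quotient -5, remainder 13
49 ÷ 13 → quotient 3, remainder 10
13 ÷ 10 → quotient 1, remainder 3
10 ÷ 3 → quotient 3, remainder 1
3 ÷ 1 → quotient 3, remainder 0

[-5; 3, 1, 3, 3]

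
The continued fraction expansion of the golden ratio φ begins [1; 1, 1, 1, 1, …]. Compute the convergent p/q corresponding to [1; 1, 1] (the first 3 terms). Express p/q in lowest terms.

Starting at the tail and folding back:
Start with 1.
1 + 1/(1/1) = 1 + 1/1 = 2/1
1 + 1/(2/1) = 1 + 1/2 = 3/2

3/2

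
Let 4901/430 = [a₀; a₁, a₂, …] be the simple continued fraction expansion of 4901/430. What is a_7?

Run the Euclidean algorithm, recording each quotient:
⌊4901/430⌋ = 11, remainder 171
⌊430/171⌋ = 2, remainder 88
⌊171/88⌋ = 1, remainder 83
⌊88/83⌋ = 1, remainder 5
⌊83/5⌋ = 16, remainder 3
⌊5/3⌋ = 1, remainder 2
⌊3/2⌋ = 1, remainder 1
⌊2/1⌋ = 2, remainder 0

2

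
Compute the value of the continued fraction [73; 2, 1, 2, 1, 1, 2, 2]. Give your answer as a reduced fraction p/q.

8584/117

Collapse the nested fraction from the inside out:
Start with 2.
2 + 1/(2/1) = 2 + 1/2 = 5/2
1 + 1/(5/2) = 1 + 2/5 = 7/5
1 + 1/(7/5) = 1 + 5/7 = 12/7
2 + 1/(12/7) = 2 + 7/12 = 31/12
1 + 1/(31/12) = 1 + 12/31 = 43/31
2 + 1/(43/31) = 2 + 31/43 = 117/43
73 + 1/(117/43) = 73 + 43/117 = 8584/117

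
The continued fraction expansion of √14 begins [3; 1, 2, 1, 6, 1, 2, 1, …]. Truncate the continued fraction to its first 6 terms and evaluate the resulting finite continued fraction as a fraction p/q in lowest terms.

116/31

a_0 = 3: 3/1
a_1 = 1: 4/1
a_2 = 2: 11/3
a_3 = 1: 15/4
a_4 = 6: 101/27
a_5 = 1: 116/31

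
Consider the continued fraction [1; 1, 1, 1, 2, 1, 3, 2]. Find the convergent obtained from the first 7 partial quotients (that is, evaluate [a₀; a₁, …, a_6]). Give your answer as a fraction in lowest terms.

67/41

Start with 3.
1 + 1/(3/1) = 1 + 1/3 = 4/3
2 + 1/(4/3) = 2 + 3/4 = 11/4
1 + 1/(11/4) = 1 + 4/11 = 15/11
1 + 1/(15/11) = 1 + 11/15 = 26/15
1 + 1/(26/15) = 1 + 15/26 = 41/26
1 + 1/(41/26) = 1 + 26/41 = 67/41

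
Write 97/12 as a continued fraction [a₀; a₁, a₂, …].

97 ÷ 12 → quotient 8, remainder 1
12 ÷ 1 → quotient 12, remainder 0

[8; 12]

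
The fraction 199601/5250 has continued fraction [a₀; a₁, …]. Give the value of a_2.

1

199601 = 38·5250 + 101, so a_0 = 38
5250 = 51·101 + 99, so a_1 = 51
101 = 1·99 + 2, so a_2 = 1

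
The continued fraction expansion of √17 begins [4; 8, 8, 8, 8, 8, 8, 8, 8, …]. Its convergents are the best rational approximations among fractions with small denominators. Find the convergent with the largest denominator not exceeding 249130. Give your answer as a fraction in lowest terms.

a_0 = 4: 4/1  (≤ bound)
a_1 = 8: 33/8  (≤ bound)
a_2 = 8: 268/65  (≤ bound)
a_3 = 8: 2177/528  (≤ bound)
a_4 = 8: 17684/4289  (≤ bound)
a_5 = 8: 143649/34840  (≤ bound)
a_6 = 8: 1166876/283009  (> 249130, stop)

143649/34840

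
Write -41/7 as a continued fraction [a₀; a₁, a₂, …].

[-6; 7]

-41 = -6·7 + 1, so a_0 = -6
7 = 7·1 + 0, so a_1 = 7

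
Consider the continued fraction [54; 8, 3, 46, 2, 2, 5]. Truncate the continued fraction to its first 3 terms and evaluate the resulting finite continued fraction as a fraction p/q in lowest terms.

1353/25

Start with 3.
8 + 1/(3/1) = 8 + 1/3 = 25/3
54 + 1/(25/3) = 54 + 3/25 = 1353/25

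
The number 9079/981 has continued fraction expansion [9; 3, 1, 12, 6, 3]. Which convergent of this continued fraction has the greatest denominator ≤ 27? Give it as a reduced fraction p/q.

37/4

a_0 = 9: 9/1  (≤ bound)
a_1 = 3: 28/3  (≤ bound)
a_2 = 1: 37/4  (≤ bound)
a_3 = 12: 472/51  (> 27, stop)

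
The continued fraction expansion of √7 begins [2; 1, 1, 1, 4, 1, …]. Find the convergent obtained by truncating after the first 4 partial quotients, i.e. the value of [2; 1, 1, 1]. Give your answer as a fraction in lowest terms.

Use the convergent recurrence hₖ = aₖ·hₖ₋₁ + hₖ₋₂ (and likewise for the denominators kₖ):
a_0 = 2: 2/1
a_1 = 1: 3/1
a_2 = 1: 5/2
a_3 = 1: 8/3

8/3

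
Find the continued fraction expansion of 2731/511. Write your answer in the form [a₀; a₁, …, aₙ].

Apply division with remainder until the remainder is 0:
2731 = 5·511 + 176, so a_0 = 5
511 = 2·176 + 159, so a_1 = 2
176 = 1·159 + 17, so a_2 = 1
159 = 9·17 + 6, so a_3 = 9
17 = 2·6 + 5, so a_4 = 2
6 = 1·5 + 1, so a_5 = 1
5 = 5·1 + 0, so a_6 = 5

[5; 2, 1, 9, 2, 1, 5]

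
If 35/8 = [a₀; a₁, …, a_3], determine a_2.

⌊35/8⌋ = 4, remainder 3
⌊8/3⌋ = 2, remainder 2
⌊3/2⌋ = 1, remainder 1

1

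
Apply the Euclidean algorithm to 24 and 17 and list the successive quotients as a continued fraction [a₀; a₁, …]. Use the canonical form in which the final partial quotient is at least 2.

[1; 2, 2, 3]

Apply division with remainder until the remainder is 0:
⌊24/17⌋ = 1, remainder 7
⌊17/7⌋ = 2, remainder 3
⌊7/3⌋ = 2, remainder 1
⌊3/1⌋ = 3, remainder 0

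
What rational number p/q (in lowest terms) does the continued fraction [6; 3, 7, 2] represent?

Starting at the tail and folding back:
Start with 2.
7 + 1/(2/1) = 7 + 1/2 = 15/2
3 + 1/(15/2) = 3 + 2/15 = 47/15
6 + 1/(47/15) = 6 + 15/47 = 297/47

297/47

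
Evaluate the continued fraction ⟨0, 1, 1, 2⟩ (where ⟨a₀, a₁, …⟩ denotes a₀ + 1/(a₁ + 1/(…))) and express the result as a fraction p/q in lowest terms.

a_0 = 0: 0/1
a_1 = 1: 1/1
a_2 = 1: 1/2
a_3 = 2: 3/5

3/5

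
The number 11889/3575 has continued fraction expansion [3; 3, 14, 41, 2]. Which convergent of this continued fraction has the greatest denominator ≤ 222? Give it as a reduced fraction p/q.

a_0 = 3: 3/1  (≤ bound)
a_1 = 3: 10/3  (≤ bound)
a_2 = 14: 143/43  (≤ bound)
a_3 = 41: 5873/1766  (> 222, stop)

143/43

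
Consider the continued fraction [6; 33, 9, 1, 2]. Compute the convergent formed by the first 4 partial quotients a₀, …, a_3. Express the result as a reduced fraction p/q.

Use the convergent recurrence hₖ = aₖ·hₖ₋₁ + hₖ₋₂ (and likewise for the denominators kₖ):
a_0 = 6: 6/1
a_1 = 33: 199/33
a_2 = 9: 1797/298
a_3 = 1: 1996/331

1996/331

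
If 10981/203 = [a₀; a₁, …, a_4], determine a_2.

1

10981 = 54·203 + 19, so a_0 = 54
203 = 10·19 + 13, so a_1 = 10
19 = 1·13 + 6, so a_2 = 1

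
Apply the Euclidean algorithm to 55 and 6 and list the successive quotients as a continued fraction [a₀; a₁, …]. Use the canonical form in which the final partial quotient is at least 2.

Repeatedly divide and take the remainder:
⌊55/6⌋ = 9, remainder 1
⌊6/1⌋ = 6, remainder 0

[9; 6]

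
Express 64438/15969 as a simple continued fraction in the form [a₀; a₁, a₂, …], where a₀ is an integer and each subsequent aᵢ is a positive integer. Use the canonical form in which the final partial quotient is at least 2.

[4; 28, 2, 2, 2, 2, 1, 13]

Apply division with remainder until the remainder is 0:
64438 ÷ 15969 → quotient 4, remainder 562
15969 ÷ 562 → quotient 28, remainder 233
562 ÷ 233 → quotient 2, remainder 96
233 ÷ 96 → quotient 2, remainder 41
96 ÷ 41 → quotient 2, remainder 14
41 ÷ 14 → quotient 2, remainder 13
14 ÷ 13 → quotient 1, remainder 1
13 ÷ 1 → quotient 13, remainder 0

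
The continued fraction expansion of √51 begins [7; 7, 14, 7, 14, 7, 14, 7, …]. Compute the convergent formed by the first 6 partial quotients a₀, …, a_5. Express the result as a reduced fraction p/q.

499850/69993

a_0 = 7: 7/1
a_1 = 7: 50/7
a_2 = 14: 707/99
a_3 = 7: 4999/700
a_4 = 14: 70693/9899
a_5 = 7: 499850/69993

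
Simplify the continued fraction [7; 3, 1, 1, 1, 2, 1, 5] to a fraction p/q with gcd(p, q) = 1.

1666/229

Start with 5.
1 + 1/(5/1) = 1 + 1/5 = 6/5
2 + 1/(6/5) = 2 + 5/6 = 17/6
1 + 1/(17/6) = 1 + 6/17 = 23/17
1 + 1/(23/17) = 1 + 17/23 = 40/23
1 + 1/(40/23) = 1 + 23/40 = 63/40
3 + 1/(63/40) = 3 + 40/63 = 229/63
7 + 1/(229/63) = 7 + 63/229 = 1666/229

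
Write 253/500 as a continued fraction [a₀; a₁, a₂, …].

[0; 1, 1, 41, 6]

Apply division with remainder until the remainder is 0:
253 = 0·500 + 253, so a_0 = 0
500 = 1·253 + 247, so a_1 = 1
253 = 1·247 + 6, so a_2 = 1
247 = 41·6 + 1, so a_3 = 41
6 = 6·1 + 0, so a_4 = 6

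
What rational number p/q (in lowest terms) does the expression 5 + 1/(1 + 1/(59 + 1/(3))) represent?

Use the convergent recurrence hₖ = aₖ·hₖ₋₁ + hₖ₋₂ (and likewise for the denominators kₖ):
a_0 = 5: 5/1
a_1 = 1: 6/1
a_2 = 59: 359/60
a_3 = 3: 1083/181

1083/181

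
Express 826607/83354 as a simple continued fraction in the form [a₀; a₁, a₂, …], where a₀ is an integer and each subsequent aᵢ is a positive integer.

[9; 1, 11, 43, 1, 7, 3, 6]

Repeatedly divide and take the remainder:
826607 = 9·83354 + 76421, so a_0 = 9
83354 = 1·76421 + 6933, so a_1 = 1
76421 = 11·6933 + 158, so a_2 = 11
6933 = 43·158 + 139, so a_3 = 43
158 = 1·139 + 19, so a_4 = 1
139 = 7·19 + 6, so a_5 = 7
19 = 3·6 + 1, so a_6 = 3
6 = 6·1 + 0, so a_7 = 6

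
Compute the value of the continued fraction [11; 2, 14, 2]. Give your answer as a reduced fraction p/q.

a_0 = 11: 11/1
a_1 = 2: 23/2
a_2 = 14: 333/29
a_3 = 2: 689/60

689/60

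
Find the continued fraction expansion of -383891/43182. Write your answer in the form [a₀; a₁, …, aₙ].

[-9; 9, 10, 2, 1, 12, 12]

Apply division with remainder until the remainder is 0:
⌊-383891/43182⌋ = -9, remainder 4747
⌊43182/4747⌋ = 9, remainder 459
⌊4747/459⌋ = 10, remainder 157
⌊459/157⌋ = 2, remainder 145
⌊157/145⌋ = 1, remainder 12
⌊145/12⌋ = 12, remainder 1
⌊12/1⌋ = 12, remainder 0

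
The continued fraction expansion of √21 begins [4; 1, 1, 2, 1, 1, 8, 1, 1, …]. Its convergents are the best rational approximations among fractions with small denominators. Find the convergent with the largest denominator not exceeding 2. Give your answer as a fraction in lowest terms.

9/2

List convergents until the denominator exceeds the bound:
a_0 = 4: 4/1  (≤ bound)
a_1 = 1: 5/1  (≤ bound)
a_2 = 1: 9/2  (≤ bound)
a_3 = 2: 23/5  (> 2, stop)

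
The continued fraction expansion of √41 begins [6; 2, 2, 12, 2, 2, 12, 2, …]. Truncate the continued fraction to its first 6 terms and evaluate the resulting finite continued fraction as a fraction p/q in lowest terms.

a_0 = 6: 6/1
a_1 = 2: 13/2
a_2 = 2: 32/5
a_3 = 12: 397/62
a_4 = 2: 826/129
a_5 = 2: 2049/320

2049/320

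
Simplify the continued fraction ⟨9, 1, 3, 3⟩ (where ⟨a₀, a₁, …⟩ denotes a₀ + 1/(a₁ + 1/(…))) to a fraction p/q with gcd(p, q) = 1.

Use the convergent recurrence hₖ = aₖ·hₖ₋₁ + hₖ₋₂ (and likewise for the denominators kₖ):
a_0 = 9: 9/1
a_1 = 1: 10/1
a_2 = 3: 39/4
a_3 = 3: 127/13

127/13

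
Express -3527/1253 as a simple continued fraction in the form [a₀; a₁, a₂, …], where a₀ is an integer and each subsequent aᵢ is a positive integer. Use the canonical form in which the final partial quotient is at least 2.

[-3; 5, 2, 2, 46]

-3527 ÷ 1253 → quotient -3, remainder 232
1253 ÷ 232 → quotient 5, remainder 93
232 ÷ 93 → quotient 2, remainder 46
93 ÷ 46 → quotient 2, remainder 1
46 ÷ 1 → quotient 46, remainder 0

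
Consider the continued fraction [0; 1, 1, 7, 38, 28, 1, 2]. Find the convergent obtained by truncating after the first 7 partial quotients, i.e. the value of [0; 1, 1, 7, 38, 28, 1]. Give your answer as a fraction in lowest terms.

8853/16603

Collapse the nested fraction from the inside out:
Start with 1.
28 + 1/(1/1) = 28 + 1/1 = 29/1
38 + 1/(29/1) = 38 + 1/29 = 1103/29
7 + 1/(1103/29) = 7 + 29/1103 = 7750/1103
1 + 1/(7750/1103) = 1 + 1103/7750 = 8853/7750
1 + 1/(8853/7750) = 1 + 7750/8853 = 16603/8853
0 + 1/(16603/8853) = 0 + 8853/16603 = 8853/16603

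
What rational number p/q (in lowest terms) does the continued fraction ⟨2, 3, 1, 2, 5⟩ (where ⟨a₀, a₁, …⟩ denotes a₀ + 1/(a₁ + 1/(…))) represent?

Collapse the nested fraction from the inside out:
Start with 5.
2 + 1/(5/1) = 2 + 1/5 = 11/5
1 + 1/(11/5) = 1 + 5/11 = 16/11
3 + 1/(16/11) = 3 + 11/16 = 59/16
2 + 1/(59/16) = 2 + 16/59 = 134/59

134/59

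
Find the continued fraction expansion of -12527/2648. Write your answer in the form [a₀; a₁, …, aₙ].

Apply division with remainder until the remainder is 0:
⌊-12527/2648⌋ = -5, remainder 713
⌊2648/713⌋ = 3, remainder 509
⌊713/509⌋ = 1, remainder 204
⌊509/204⌋ = 2, remainder 101
⌊204/101⌋ = 2, remainder 2
⌊101/2⌋ = 50, remainder 1
⌊2/1⌋ = 2, remainder 0

[-5; 3, 1, 2, 2, 50, 2]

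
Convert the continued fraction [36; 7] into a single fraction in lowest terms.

253/7

Start with 7.
36 + 1/(7/1) = 36 + 1/7 = 253/7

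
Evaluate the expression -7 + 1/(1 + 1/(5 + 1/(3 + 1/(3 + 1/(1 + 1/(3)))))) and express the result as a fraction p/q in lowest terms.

Starting at the tail and folding back:
Start with 3.
1 + 1/(3/1) = 1 + 1/3 = 4/3
3 + 1/(4/3) = 3 + 3/4 = 15/4
3 + 1/(15/4) = 3 + 4/15 = 49/15
5 + 1/(49/15) = 5 + 15/49 = 260/49
1 + 1/(260/49) = 1 + 49/260 = 309/260
-7 + 1/(309/260) = -7 + 260/309 = -1903/309

-1903/309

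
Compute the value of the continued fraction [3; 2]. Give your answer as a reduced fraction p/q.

Work from the innermost term outward:
Start with 2.
3 + 1/(2/1) = 3 + 1/2 = 7/2

7/2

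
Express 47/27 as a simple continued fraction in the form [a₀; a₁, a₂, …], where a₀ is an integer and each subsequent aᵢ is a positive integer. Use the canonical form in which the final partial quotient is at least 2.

[1; 1, 2, 1, 6]

47 = 1·27 + 20, so a_0 = 1
27 = 1·20 + 7, so a_1 = 1
20 = 2·7 + 6, so a_2 = 2
7 = 1·6 + 1, so a_3 = 1
6 = 6·1 + 0, so a_4 = 6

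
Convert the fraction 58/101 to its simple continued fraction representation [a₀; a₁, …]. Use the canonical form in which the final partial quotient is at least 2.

[0; 1, 1, 2, 1, 6, 2]

58 = 0·101 + 58, so a_0 = 0
101 = 1·58 + 43, so a_1 = 1
58 = 1·43 + 15, so a_2 = 1
43 = 2·15 + 13, so a_3 = 2
15 = 1·13 + 2, so a_4 = 1
13 = 6·2 + 1, so a_5 = 6
2 = 2·1 + 0, so a_6 = 2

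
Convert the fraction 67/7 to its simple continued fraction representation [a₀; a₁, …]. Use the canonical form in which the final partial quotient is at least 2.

[9; 1, 1, 3]

Repeatedly divide and take the remainder:
67 = 9·7 + 4, so a_0 = 9
7 = 1·4 + 3, so a_1 = 1
4 = 1·3 + 1, so a_2 = 1
3 = 3·1 + 0, so a_3 = 3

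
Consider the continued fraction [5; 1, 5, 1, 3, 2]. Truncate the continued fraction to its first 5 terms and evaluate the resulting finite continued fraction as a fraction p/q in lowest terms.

158/27

Start with 3.
1 + 1/(3/1) = 1 + 1/3 = 4/3
5 + 1/(4/3) = 5 + 3/4 = 23/4
1 + 1/(23/4) = 1 + 4/23 = 27/23
5 + 1/(27/23) = 5 + 23/27 = 158/27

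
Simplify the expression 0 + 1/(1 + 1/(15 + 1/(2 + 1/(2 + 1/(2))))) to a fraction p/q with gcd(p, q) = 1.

185/197

Start with 2.
2 + 1/(2/1) = 2 + 1/2 = 5/2
2 + 1/(5/2) = 2 + 2/5 = 12/5
15 + 1/(12/5) = 15 + 5/12 = 185/12
1 + 1/(185/12) = 1 + 12/185 = 197/185
0 + 1/(197/185) = 0 + 185/197 = 185/197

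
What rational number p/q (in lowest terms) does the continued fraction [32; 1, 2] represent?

Collapse the nested fraction from the inside out:
Start with 2.
1 + 1/(2/1) = 1 + 1/2 = 3/2
32 + 1/(3/2) = 32 + 2/3 = 98/3

98/3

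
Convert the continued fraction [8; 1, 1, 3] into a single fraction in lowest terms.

Start with 3.
1 + 1/(3/1) = 1 + 1/3 = 4/3
1 + 1/(4/3) = 1 + 3/4 = 7/4
8 + 1/(7/4) = 8 + 4/7 = 60/7

60/7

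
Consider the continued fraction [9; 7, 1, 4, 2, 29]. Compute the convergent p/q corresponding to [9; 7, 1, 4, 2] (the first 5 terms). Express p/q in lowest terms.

Start with 2.
4 + 1/(2/1) = 4 + 1/2 = 9/2
1 + 1/(9/2) = 1 + 2/9 = 11/9
7 + 1/(11/9) = 7 + 9/11 = 86/11
9 + 1/(86/11) = 9 + 11/86 = 785/86

785/86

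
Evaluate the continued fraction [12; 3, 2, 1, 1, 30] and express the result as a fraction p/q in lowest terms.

a_0 = 12: 12/1
a_1 = 3: 37/3
a_2 = 2: 86/7
a_3 = 1: 123/10
a_4 = 1: 209/17
a_5 = 30: 6393/520

6393/520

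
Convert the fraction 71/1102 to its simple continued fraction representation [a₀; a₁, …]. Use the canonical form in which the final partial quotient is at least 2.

71 = 0·1102 + 71, so a_0 = 0
1102 = 15·71 + 37, so a_1 = 15
71 = 1·37 + 34, so a_2 = 1
37 = 1·34 + 3, so a_3 = 1
34 = 11·3 + 1, so a_4 = 11
3 = 3·1 + 0, so a_5 = 3

[0; 15, 1, 1, 11, 3]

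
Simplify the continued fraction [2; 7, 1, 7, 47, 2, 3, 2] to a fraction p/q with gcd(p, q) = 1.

101978/47945

Start with 2.
3 + 1/(2/1) = 3 + 1/2 = 7/2
2 + 1/(7/2) = 2 + 2/7 = 16/7
47 + 1/(16/7) = 47 + 7/16 = 759/16
7 + 1/(759/16) = 7 + 16/759 = 5329/759
1 + 1/(5329/759) = 1 + 759/5329 = 6088/5329
7 + 1/(6088/5329) = 7 + 5329/6088 = 47945/6088
2 + 1/(47945/6088) = 2 + 6088/47945 = 101978/47945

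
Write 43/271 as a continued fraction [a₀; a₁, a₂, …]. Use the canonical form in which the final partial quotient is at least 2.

43 = 0·271 + 43, so a_0 = 0
271 = 6·43 + 13, so a_1 = 6
43 = 3·13 + 4, so a_2 = 3
13 = 3·4 + 1, so a_3 = 3
4 = 4·1 + 0, so a_4 = 4

[0; 6, 3, 3, 4]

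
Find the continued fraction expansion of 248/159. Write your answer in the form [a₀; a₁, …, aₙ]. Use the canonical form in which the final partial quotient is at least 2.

⌊248/159⌋ = 1, remainder 89
⌊159/89⌋ = 1, remainder 70
⌊89/70⌋ = 1, remainder 19
⌊70/19⌋ = 3, remainder 13
⌊19/13⌋ = 1, remainder 6
⌊13/6⌋ = 2, remainder 1
⌊6/1⌋ = 6, remainder 0

[1; 1, 1, 3, 1, 2, 6]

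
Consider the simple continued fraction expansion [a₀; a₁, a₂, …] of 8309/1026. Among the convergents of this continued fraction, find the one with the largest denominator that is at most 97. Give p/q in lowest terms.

494/61

a_0 = 8: 8/1  (≤ bound)
a_1 = 10: 81/10  (≤ bound)
a_2 = 6: 494/61  (≤ bound)
a_3 = 3: 1563/193  (> 97, stop)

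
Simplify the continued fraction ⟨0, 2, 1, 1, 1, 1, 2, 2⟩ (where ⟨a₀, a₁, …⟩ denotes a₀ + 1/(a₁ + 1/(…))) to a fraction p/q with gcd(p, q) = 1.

Compute successive convergents:
a_0 = 0: 0/1
a_1 = 2: 1/2
a_2 = 1: 1/3
a_3 = 1: 2/5
a_4 = 1: 3/8
a_5 = 1: 5/13
a_6 = 2: 13/34
a_7 = 2: 31/81

31/81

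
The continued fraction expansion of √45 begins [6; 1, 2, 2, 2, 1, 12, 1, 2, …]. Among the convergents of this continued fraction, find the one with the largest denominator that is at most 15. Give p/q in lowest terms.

List convergents until the denominator exceeds the bound:
a_0 = 6: 6/1  (≤ bound)
a_1 = 1: 7/1  (≤ bound)
a_2 = 2: 20/3  (≤ bound)
a_3 = 2: 47/7  (≤ bound)
a_4 = 2: 114/17  (> 15, stop)

47/7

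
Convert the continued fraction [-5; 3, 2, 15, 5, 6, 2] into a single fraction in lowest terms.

Starting at the tail and folding back:
Start with 2.
6 + 1/(2/1) = 6 + 1/2 = 13/2
5 + 1/(13/2) = 5 + 2/13 = 67/13
15 + 1/(67/13) = 15 + 13/67 = 1018/67
2 + 1/(1018/67) = 2 + 67/1018 = 2103/1018
3 + 1/(2103/1018) = 3 + 1018/2103 = 7327/2103
-5 + 1/(7327/2103) = -5 + 2103/7327 = -34532/7327

-34532/7327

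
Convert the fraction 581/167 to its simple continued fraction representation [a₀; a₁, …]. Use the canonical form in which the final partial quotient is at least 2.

Repeatedly divide and take the remainder:
⌊581/167⌋ = 3, remainder 80
⌊167/80⌋ = 2, remainder 7
⌊80/7⌋ = 11, remainder 3
⌊7/3⌋ = 2, remainder 1
⌊3/1⌋ = 3, remainder 0

[3; 2, 11, 2, 3]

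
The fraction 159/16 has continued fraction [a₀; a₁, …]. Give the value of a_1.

⌊159/16⌋ = 9, remainder 15
⌊16/15⌋ = 1, remainder 1

1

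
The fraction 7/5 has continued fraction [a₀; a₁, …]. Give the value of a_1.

Apply division with remainder until the remainder is 0:
7 ÷ 5 → quotient 1, remainder 2
5 ÷ 2 → quotient 2, remainder 1

2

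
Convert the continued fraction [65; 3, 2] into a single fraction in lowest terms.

Start with 2.
3 + 1/(2/1) = 3 + 1/2 = 7/2
65 + 1/(7/2) = 65 + 2/7 = 457/7

457/7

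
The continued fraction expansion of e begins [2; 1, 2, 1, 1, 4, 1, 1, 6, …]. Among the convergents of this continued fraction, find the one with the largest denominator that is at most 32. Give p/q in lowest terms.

87/32

a_0 = 2: 2/1  (≤ bound)
a_1 = 1: 3/1  (≤ bound)
a_2 = 2: 8/3  (≤ bound)
a_3 = 1: 11/4  (≤ bound)
a_4 = 1: 19/7  (≤ bound)
a_5 = 4: 87/32  (≤ bound)
a_6 = 1: 106/39  (> 32, stop)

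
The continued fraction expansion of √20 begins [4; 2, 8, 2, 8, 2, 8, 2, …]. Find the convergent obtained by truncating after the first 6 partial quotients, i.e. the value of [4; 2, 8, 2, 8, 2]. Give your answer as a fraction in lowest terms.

2889/646

a_0 = 4: 4/1
a_1 = 2: 9/2
a_2 = 8: 76/17
a_3 = 2: 161/36
a_4 = 8: 1364/305
a_5 = 2: 2889/646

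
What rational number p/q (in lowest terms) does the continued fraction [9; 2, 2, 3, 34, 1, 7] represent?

45016/4783

Start with 7.
1 + 1/(7/1) = 1 + 1/7 = 8/7
34 + 1/(8/7) = 34 + 7/8 = 279/8
3 + 1/(279/8) = 3 + 8/279 = 845/279
2 + 1/(845/279) = 2 + 279/845 = 1969/845
2 + 1/(1969/845) = 2 + 845/1969 = 4783/1969
9 + 1/(4783/1969) = 9 + 1969/4783 = 45016/4783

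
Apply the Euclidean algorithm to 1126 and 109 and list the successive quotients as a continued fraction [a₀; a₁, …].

[10; 3, 36]

Apply division with remainder until the remainder is 0:
⌊1126/109⌋ = 10, remainder 36
⌊109/36⌋ = 3, remainder 1
⌊36/1⌋ = 36, remainder 0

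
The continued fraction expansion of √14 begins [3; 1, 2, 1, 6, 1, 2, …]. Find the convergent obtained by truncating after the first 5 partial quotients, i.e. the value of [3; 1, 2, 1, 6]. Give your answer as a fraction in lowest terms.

Build up convergents one term at a time:
a_0 = 3: 3/1
a_1 = 1: 4/1
a_2 = 2: 11/3
a_3 = 1: 15/4
a_4 = 6: 101/27

101/27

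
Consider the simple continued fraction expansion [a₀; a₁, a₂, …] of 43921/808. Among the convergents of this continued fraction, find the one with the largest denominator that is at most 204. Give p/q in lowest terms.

7447/137

List convergents until the denominator exceeds the bound:
a_0 = 54: 54/1  (≤ bound)
a_1 = 2: 109/2  (≤ bound)
a_2 = 1: 163/3  (≤ bound)
a_3 = 3: 598/11  (≤ bound)
a_4 = 1: 761/14  (≤ bound)
a_5 = 8: 6686/123  (≤ bound)
a_6 = 1: 7447/137  (≤ bound)
a_7 = 5: 43921/808  (> 204, stop)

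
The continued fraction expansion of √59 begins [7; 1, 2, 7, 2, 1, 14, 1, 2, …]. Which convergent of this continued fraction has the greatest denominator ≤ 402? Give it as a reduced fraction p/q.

List convergents until the denominator exceeds the bound:
a_0 = 7: 7/1  (≤ bound)
a_1 = 1: 8/1  (≤ bound)
a_2 = 2: 23/3  (≤ bound)
a_3 = 7: 169/22  (≤ bound)
a_4 = 2: 361/47  (≤ bound)
a_5 = 1: 530/69  (≤ bound)
a_6 = 14: 7781/1013  (> 402, stop)

530/69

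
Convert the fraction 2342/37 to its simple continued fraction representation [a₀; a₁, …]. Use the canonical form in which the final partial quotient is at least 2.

2342 ÷ 37 → quotient 63, remainder 11
37 ÷ 11 → quotient 3, remainder 4
11 ÷ 4 → quotient 2, remainder 3
4 ÷ 3 → quotient 1, remainder 1
3 ÷ 1 → quotient 3, remainder 0

[63; 3, 2, 1, 3]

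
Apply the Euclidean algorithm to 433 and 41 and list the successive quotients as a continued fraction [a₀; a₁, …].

433 = 10·41 + 23, so a_0 = 10
41 = 1·23 + 18, so a_1 = 1
23 = 1·18 + 5, so a_2 = 1
18 = 3·5 + 3, so a_3 = 3
5 = 1·3 + 2, so a_4 = 1
3 = 1·2 + 1, so a_5 = 1
2 = 2·1 + 0, so a_6 = 2

[10; 1, 1, 3, 1, 1, 2]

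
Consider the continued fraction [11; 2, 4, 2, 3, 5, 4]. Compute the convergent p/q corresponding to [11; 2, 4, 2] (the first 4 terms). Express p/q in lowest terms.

229/20

a_0 = 11: 11/1
a_1 = 2: 23/2
a_2 = 4: 103/9
a_3 = 2: 229/20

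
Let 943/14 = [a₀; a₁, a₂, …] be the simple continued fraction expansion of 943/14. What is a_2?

1

Run the Euclidean algorithm, recording each quotient:
943 ÷ 14 → quotient 67, remainder 5
14 ÷ 5 → quotient 2, remainder 4
5 ÷ 4 → quotient 1, remainder 1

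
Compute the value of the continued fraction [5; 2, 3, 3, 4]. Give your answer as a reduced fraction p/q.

Build up convergents one term at a time:
a_0 = 5: 5/1
a_1 = 2: 11/2
a_2 = 3: 38/7
a_3 = 3: 125/23
a_4 = 4: 538/99

538/99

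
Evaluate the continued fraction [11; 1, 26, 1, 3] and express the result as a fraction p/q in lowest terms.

1328/111

Collapse the nested fraction from the inside out:
Start with 3.
1 + 1/(3/1) = 1 + 1/3 = 4/3
26 + 1/(4/3) = 26 + 3/4 = 107/4
1 + 1/(107/4) = 1 + 4/107 = 111/107
11 + 1/(111/107) = 11 + 107/111 = 1328/111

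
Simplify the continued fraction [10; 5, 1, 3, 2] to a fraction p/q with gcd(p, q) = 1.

a_0 = 10: 10/1
a_1 = 5: 51/5
a_2 = 1: 61/6
a_3 = 3: 234/23
a_4 = 2: 529/52

529/52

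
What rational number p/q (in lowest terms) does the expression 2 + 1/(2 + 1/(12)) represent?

62/25

Compute successive convergents:
a_0 = 2: 2/1
a_1 = 2: 5/2
a_2 = 12: 62/25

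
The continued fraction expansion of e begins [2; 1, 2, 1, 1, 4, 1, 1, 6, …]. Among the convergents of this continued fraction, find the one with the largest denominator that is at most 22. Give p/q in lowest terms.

19/7

List convergents until the denominator exceeds the bound:
a_0 = 2: 2/1  (≤ bound)
a_1 = 1: 3/1  (≤ bound)
a_2 = 2: 8/3  (≤ bound)
a_3 = 1: 11/4  (≤ bound)
a_4 = 1: 19/7  (≤ bound)
a_5 = 4: 87/32  (> 22, stop)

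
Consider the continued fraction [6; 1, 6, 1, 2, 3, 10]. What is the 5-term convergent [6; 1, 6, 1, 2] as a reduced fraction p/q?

158/23

a_0 = 6: 6/1
a_1 = 1: 7/1
a_2 = 6: 48/7
a_3 = 1: 55/8
a_4 = 2: 158/23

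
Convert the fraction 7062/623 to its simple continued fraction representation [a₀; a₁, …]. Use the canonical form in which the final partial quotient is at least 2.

[11; 2, 1, 51, 4]

7062 ÷ 623 → quotient 11, remainder 209
623 ÷ 209 → quotient 2, remainder 205
209 ÷ 205 → quotient 1, remainder 4
205 ÷ 4 → quotient 51, remainder 1
4 ÷ 1 → quotient 4, remainder 0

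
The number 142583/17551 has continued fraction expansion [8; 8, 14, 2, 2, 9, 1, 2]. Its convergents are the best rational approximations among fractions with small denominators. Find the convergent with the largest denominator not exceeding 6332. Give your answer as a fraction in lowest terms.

List convergents until the denominator exceeds the bound:
a_0 = 8: 8/1  (≤ bound)
a_1 = 8: 65/8  (≤ bound)
a_2 = 14: 918/113  (≤ bound)
a_3 = 2: 1901/234  (≤ bound)
a_4 = 2: 4720/581  (≤ bound)
a_5 = 9: 44381/5463  (≤ bound)
a_6 = 1: 49101/6044  (≤ bound)
a_7 = 2: 142583/17551  (> 6332, stop)

49101/6044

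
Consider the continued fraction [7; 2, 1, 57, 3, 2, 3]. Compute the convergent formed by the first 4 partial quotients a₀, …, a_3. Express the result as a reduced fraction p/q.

Build up convergents one term at a time:
a_0 = 7: 7/1
a_1 = 2: 15/2
a_2 = 1: 22/3
a_3 = 57: 1269/173

1269/173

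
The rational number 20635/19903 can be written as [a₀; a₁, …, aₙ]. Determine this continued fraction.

20635 ÷ 19903 → quotient 1, remainder 732
19903 ÷ 732 → quotient 27, remainder 139
732 ÷ 139 → quotient 5, remainder 37
139 ÷ 37 → quotient 3, remainder 28
37 ÷ 28 → quotient 1, remainder 9
28 ÷ 9 → quotient 3, remainder 1
9 ÷ 1 → quotient 9, remainder 0

[1; 27, 5, 3, 1, 3, 9]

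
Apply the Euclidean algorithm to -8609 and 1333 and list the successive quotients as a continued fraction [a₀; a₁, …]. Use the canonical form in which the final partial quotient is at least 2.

⌊-8609/1333⌋ = -7, remainder 722
⌊1333/722⌋ = 1, remainder 611
⌊722/611⌋ = 1, remainder 111
⌊611/111⌋ = 5, remainder 56
⌊111/56⌋ = 1, remainder 55
⌊56/55⌋ = 1, remainder 1
⌊55/1⌋ = 55, remainder 0

[-7; 1, 1, 5, 1, 1, 55]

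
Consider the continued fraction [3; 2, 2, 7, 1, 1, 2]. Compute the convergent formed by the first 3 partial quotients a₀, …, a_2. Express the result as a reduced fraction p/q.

17/5

Starting at the tail and folding back:
Start with 2.
2 + 1/(2/1) = 2 + 1/2 = 5/2
3 + 1/(5/2) = 3 + 2/5 = 17/5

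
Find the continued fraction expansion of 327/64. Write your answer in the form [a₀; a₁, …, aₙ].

[5; 9, 7]

327 ÷ 64 → quotient 5, remainder 7
64 ÷ 7 → quotient 9, remainder 1
7 ÷ 1 → quotient 7, remainder 0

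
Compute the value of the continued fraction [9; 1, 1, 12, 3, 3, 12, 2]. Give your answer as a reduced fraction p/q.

a_0 = 9: 9/1
a_1 = 1: 10/1
a_2 = 1: 19/2
a_3 = 12: 238/25
a_4 = 3: 733/77
a_5 = 3: 2437/256
a_6 = 12: 29977/3149
a_7 = 2: 62391/6554

62391/6554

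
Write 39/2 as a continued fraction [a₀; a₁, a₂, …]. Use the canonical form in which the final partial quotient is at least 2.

39 ÷ 2 → quotient 19, remainder 1
2 ÷ 1 → quotient 2, remainder 0

[19; 2]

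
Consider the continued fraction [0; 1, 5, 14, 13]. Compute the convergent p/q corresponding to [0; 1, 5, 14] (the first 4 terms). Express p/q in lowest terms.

a_0 = 0: 0/1
a_1 = 1: 1/1
a_2 = 5: 5/6
a_3 = 14: 71/85

71/85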